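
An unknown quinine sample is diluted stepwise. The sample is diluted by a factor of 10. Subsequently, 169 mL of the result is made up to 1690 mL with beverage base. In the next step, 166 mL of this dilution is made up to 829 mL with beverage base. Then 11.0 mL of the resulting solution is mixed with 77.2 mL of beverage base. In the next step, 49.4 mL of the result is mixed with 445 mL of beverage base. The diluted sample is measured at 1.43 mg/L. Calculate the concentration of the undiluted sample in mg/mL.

57.3 mg/mL

Overall dilution factor = 10 × 10 × 4.994 × 8.018 × 10.01 = 4.01 × 10⁴.
Original = 1.43 mg/L × 4.01 × 10⁴ = 5.73 × 10⁴ mg/L = 57.3 mg/mL.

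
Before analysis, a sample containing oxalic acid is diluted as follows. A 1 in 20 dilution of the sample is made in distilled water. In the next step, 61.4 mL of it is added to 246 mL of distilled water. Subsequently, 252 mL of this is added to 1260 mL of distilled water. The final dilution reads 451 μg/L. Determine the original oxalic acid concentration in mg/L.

271 mg/L

Overall dilution factor = 20 × 5.007 × 6 = 601.
Original = 451 μg/L × 601 = 2.71 × 10⁵ μg/L = 271 mg/L.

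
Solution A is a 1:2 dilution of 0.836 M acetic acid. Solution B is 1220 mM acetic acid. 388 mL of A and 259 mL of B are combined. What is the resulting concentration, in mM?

739 mM

C_A = 0.836 M / 2 = 0.418 M.
C_B = 1220 mM = 1.22 M.
C_mix = (C_A·V_A + C_B·V_B)/(V_A + V_B) = (0.418×388 + 1.22×259) / 647.0 = 0.739 M = 739 mM.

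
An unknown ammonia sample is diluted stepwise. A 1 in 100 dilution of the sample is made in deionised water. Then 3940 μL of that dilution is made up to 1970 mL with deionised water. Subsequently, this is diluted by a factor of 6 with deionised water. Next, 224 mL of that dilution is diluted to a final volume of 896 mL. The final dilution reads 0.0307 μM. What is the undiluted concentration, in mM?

36.8 mM

Overall dilution factor = 100 × 500 × 6 × 4 = 1.20 × 10⁶.
Original = 0.0307 μM × 1.20 × 10⁶ = 3.68 × 10⁴ μM = 36.8 mM.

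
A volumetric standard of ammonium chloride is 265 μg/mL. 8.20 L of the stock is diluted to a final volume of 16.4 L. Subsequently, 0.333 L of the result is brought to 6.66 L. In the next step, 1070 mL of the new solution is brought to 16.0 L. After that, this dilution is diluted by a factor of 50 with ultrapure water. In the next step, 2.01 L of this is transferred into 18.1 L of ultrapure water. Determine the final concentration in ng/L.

Overall dilution factor = 2 × 20 × 14.95 × 50 × 10.00 = 2.99 × 10⁵.
265 μg/mL / 2.99 × 10⁵ = 8.86 × 10⁻⁴ μg/mL = 886 ng/L.

886 ng/L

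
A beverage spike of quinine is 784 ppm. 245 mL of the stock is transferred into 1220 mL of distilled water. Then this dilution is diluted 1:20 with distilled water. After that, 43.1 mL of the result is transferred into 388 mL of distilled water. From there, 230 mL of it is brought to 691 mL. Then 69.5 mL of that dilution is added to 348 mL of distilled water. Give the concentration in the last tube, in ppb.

36.3 ppb

Overall dilution factor = 5.980 × 20 × 10.00 × 3.004 × 6.007 = 2.16 × 10⁴.
784 ppm / 2.16 × 10⁴ = 0.0363 ppm = 36.3 ppb.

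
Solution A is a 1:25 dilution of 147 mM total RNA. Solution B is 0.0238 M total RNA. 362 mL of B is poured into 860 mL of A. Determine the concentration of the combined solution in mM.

11.2 mM

C_A = 147 mM / 25 = 5.88 mM.
C_B = 0.0238 M = 23.8 mM.
C_mix = (C_A·V_A + C_B·V_B)/(V_A + V_B) = (5.88×860 + 23.8×362) / 1222 = 11.2 mM.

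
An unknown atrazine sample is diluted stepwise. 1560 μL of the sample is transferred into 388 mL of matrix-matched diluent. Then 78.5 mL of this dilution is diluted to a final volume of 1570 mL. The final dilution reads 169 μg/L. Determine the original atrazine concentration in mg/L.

Overall dilution factor = 249.7 × 20 = 4994.
Original = 169 μg/L × 4994 = 8.44 × 10⁵ μg/L = 844 mg/L.

844 mg/L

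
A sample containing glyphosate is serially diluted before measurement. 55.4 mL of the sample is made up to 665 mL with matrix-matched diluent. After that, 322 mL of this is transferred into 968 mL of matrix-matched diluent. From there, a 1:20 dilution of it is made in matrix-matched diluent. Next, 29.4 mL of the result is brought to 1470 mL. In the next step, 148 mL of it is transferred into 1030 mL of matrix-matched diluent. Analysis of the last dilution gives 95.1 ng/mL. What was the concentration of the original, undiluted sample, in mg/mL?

36.4 mg/mL

Overall dilution factor = 12.00 × 4.006 × 20 × 50 × 7.959 = 3.83 × 10⁵.
Original = 95.1 ng/mL × 3.83 × 10⁵ = 3.64 × 10⁷ ng/mL = 36.4 mg/mL.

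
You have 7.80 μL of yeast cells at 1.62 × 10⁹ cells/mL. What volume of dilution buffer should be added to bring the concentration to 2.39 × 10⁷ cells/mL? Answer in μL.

V₂ = C₁V₁/C₂ = 1.62 × 10⁹ × 7.80 / 2.39 × 10⁷ = 529 μL.
Diluent to add = V₂ − V₁ = 529 − 7.80 = 521 μL.

521 μL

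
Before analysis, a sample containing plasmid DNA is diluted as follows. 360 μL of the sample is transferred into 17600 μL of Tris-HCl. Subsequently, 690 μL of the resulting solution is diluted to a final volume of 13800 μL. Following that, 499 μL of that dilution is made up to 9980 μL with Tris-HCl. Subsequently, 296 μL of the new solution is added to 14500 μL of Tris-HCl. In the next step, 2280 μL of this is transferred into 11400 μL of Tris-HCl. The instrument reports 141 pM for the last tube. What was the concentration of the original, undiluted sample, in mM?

Overall dilution factor = 49.89 × 20 × 20 × 49.99 × 6 = 5.99 × 10⁶.
Original = 141 pM × 5.99 × 10⁶ = 8.44 × 10⁸ pM = 0.844 mM.

0.844 mM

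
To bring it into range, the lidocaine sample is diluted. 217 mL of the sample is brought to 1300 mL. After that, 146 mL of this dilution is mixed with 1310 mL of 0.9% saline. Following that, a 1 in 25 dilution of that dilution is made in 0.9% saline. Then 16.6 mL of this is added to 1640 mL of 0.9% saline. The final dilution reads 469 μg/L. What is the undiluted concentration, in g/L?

69.9 g/L

Overall dilution factor = 5.991 × 9.973 × 25 × 99.80 = 1.49 × 10⁵.
Original = 469 μg/L × 1.49 × 10⁵ = 6.99 × 10⁷ μg/L = 69.9 g/L.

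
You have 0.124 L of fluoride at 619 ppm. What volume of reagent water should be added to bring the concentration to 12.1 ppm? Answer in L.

V₂ = C₁V₁/C₂ = 619 × 0.124 / 12.1 = 6.34 L.
Diluent to add = V₂ − V₁ = 6.34 − 0.124 = 6.22 L.

6.22 L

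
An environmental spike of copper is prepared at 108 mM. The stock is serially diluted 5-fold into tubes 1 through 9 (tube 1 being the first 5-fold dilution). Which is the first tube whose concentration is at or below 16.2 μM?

Tube n has concentration 108 mM / 5ⁿ.
Need 5ⁿ ≥ 108 mM / 16.2 μM = 6667, so n ≥ 5.47.
First such tube: n = 6.

tube 6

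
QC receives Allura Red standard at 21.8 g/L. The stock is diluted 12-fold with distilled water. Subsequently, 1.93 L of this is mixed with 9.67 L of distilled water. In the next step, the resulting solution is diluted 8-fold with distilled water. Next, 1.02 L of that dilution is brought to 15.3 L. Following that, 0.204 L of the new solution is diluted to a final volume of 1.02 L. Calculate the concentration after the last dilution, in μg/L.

Overall dilution factor = 12 × 6.010 × 8 × 15 × 5 = 4.33 × 10⁴.
21.8 g/L / 4.33 × 10⁴ = 5.04 × 10⁻⁴ g/L = 504 μg/L.

504 μg/L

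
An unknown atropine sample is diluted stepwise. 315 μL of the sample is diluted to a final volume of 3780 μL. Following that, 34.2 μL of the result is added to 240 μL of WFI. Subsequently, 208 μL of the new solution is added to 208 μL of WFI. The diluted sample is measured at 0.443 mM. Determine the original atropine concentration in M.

0.0852 M

Overall dilution factor = 12 × 8.018 × 2 = 192.
Original = 0.443 mM × 192 = 85.2 mM = 0.0852 M.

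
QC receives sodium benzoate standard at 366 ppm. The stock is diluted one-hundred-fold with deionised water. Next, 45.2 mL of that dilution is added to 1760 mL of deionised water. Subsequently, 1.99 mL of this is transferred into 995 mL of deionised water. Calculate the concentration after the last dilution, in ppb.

0.183 ppb

Overall dilution factor = 100 × 39.94 × 501 = 2.00 × 10⁶.
366 ppm / 2.00 × 10⁶ = 1.83 × 10⁻⁴ ppm = 0.183 ppb.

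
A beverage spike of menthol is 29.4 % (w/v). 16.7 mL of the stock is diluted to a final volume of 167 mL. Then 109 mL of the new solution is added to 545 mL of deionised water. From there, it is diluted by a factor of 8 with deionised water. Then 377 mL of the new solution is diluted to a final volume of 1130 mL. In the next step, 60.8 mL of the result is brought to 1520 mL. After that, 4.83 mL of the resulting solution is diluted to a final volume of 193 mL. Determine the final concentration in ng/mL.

Overall dilution factor = 10 × 6 × 8 × 2.997 × 25 × 39.96 = 1.44 × 10⁶.
29.4 % (w/v) / 1.44 × 10⁶ = 2.05 × 10⁻⁵ % (w/v) = 205 ng/mL.

205 ng/mL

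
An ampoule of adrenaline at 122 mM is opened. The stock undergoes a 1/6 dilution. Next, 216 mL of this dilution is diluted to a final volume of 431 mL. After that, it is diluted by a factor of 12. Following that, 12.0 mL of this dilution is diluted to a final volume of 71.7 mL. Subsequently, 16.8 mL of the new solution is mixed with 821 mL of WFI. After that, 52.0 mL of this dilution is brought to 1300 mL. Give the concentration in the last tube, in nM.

114 nM

Overall dilution factor = 6 × 1.995 × 12 × 5.975 × 49.87 × 25 = 1.07 × 10⁶.
122 mM / 1.07 × 10⁶ = 1.14 × 10⁻⁴ mM = 114 nM.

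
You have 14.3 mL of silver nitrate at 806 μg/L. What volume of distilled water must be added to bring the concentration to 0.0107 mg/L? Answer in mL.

0.0107 mg/L = 10.7 μg/L.
V₂ = C₁V₁/C₂ = 806 × 14.3 / 10.7 = 1077 mL.
Diluent to add = V₂ − V₁ = 1077 − 14.3 = 1060 mL.

1060 mL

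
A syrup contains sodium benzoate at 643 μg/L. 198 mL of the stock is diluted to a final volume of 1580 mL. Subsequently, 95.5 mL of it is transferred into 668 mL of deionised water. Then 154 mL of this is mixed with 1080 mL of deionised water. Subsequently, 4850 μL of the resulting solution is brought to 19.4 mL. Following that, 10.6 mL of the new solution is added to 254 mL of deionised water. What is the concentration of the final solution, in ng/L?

12.6 ng/L

Overall dilution factor = 7.980 × 7.995 × 8.013 × 4 × 24.96 = 5.10 × 10⁴.
643 μg/L / 5.10 × 10⁴ = 0.0126 μg/L = 12.6 ng/L.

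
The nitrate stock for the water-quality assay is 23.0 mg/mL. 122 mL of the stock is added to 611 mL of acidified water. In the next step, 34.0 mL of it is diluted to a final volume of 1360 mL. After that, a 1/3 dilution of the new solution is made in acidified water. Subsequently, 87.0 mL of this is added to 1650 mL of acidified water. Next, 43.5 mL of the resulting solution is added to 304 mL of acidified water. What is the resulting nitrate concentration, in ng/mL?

200 ng/mL

Overall dilution factor = 6.008 × 40 × 3 × 19.97 × 7.989 = 1.15 × 10⁵.
23.0 mg/mL / 1.15 × 10⁵ = 2.00 × 10⁻⁴ mg/mL = 200 ng/mL.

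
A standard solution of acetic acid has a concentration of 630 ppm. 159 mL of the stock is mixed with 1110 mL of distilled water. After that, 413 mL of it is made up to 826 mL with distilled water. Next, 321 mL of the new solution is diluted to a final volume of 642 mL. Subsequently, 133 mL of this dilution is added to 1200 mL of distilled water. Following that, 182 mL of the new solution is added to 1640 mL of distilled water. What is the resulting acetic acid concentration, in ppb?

197 ppb

Overall dilution factor = 7.981 × 2 × 2 × 10.02 × 10.01 = 3203.
630 ppm / 3203 = 0.197 ppm = 197 ppb.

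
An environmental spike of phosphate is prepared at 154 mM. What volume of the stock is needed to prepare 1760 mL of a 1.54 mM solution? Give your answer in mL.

17.6 mL

V₁ = C₂V₂/C₁ = 1.54 × 1760 / 154 = 17.6 mL.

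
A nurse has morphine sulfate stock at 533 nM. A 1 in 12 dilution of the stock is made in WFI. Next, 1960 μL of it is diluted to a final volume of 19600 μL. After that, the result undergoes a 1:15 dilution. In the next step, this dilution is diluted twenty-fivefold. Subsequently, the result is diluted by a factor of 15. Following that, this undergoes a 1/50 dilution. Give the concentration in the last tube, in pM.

Overall dilution factor = 12 × 10 × 15 × 25 × 15 × 50 = 3.38 × 10⁷.
533 nM / 3.38 × 10⁷ = 1.58 × 10⁻⁵ nM = 0.0158 pM.

0.0158 pM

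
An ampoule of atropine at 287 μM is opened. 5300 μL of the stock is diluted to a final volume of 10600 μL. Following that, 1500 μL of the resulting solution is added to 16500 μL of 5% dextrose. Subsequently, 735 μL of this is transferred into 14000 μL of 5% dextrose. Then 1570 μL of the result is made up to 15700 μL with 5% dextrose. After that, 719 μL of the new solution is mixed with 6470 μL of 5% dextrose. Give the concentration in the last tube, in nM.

5.97 nM

Overall dilution factor = 2 × 12 × 20.05 × 10 × 9.999 = 4.81 × 10⁴.
287 μM / 4.81 × 10⁴ = 5.97 × 10⁻³ μM = 5.97 nM.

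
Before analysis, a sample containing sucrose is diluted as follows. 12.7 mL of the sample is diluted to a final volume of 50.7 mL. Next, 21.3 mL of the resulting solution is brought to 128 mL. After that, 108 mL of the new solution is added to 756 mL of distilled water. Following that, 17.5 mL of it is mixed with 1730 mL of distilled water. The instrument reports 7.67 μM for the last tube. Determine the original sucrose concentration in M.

Overall dilution factor = 3.992 × 6.009 × 8 × 99.86 = 1.92 × 10⁴.
Original = 7.67 μM × 1.92 × 10⁴ = 1.47 × 10⁵ μM = 0.147 M.

0.147 M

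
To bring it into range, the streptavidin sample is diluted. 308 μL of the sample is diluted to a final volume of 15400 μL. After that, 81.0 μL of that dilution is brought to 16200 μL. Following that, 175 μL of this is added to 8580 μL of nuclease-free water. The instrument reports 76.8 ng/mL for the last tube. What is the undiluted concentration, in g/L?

Overall dilution factor = 50 × 200 × 50.03 = 5.00 × 10⁵.
Original = 76.8 ng/mL × 5.00 × 10⁵ = 3.84 × 10⁷ ng/mL = 38.4 g/L.

38.4 g/L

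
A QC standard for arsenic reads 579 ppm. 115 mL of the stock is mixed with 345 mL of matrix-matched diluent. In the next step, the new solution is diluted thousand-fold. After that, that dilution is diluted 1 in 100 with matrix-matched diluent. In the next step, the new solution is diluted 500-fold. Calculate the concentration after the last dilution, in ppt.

2.90 ppt

Overall dilution factor = 4 × 1000 × 100 × 500 = 2.00 × 10⁸.
579 ppm / 2.00 × 10⁸ = 2.90 × 10⁻⁶ ppm = 2.90 ppt.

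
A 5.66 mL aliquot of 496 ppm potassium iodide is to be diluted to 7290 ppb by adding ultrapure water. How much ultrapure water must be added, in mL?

7290 ppb = 7.29 ppm.
V₂ = C₁V₁/C₂ = 496 × 5.66 / 7.29 = 385 mL.
Diluent to add = V₂ − V₁ = 385 − 5.66 = 379 mL.

379 mL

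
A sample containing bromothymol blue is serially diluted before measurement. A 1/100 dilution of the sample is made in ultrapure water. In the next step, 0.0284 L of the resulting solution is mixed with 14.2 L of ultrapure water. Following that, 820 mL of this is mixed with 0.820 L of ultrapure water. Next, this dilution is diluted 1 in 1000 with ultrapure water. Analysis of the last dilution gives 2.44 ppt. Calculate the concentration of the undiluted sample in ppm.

Overall dilution factor = 100 × 501 × 2 × 1000 = 1.00 × 10⁸.
Original = 2.44 ppt × 1.00 × 10⁸ = 2.44 × 10⁸ ppt = 244 ppm.

244 ppm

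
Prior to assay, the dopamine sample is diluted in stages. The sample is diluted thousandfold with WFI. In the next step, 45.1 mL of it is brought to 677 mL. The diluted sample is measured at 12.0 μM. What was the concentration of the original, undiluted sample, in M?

Overall dilution factor = 1000 × 15.01 = 1.50 × 10⁴.
Original = 12.0 μM × 1.50 × 10⁴ = 1.80 × 10⁵ μM = 0.180 M.

0.180 M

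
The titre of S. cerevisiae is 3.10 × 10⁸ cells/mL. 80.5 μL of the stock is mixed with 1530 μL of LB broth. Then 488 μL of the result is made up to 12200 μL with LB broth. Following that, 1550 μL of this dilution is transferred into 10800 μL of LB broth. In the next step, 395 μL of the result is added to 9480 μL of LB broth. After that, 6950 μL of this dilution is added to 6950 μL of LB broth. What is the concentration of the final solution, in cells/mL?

Overall dilution factor = 20.01 × 25 × 7.968 × 25 × 2 = 1.99 × 10⁵.
3.10 × 10⁸ cells/mL / 1.99 × 10⁵ = 1560 cells/mL.

1560 cells/mL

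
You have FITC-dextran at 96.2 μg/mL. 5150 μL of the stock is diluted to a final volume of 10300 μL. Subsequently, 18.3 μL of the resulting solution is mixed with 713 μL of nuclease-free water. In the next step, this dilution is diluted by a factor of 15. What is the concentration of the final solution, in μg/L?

Overall dilution factor = 2 × 39.96 × 15 = 1199.
96.2 μg/mL / 1199 = 0.0802 μg/mL = 80.2 μg/L.

80.2 μg/L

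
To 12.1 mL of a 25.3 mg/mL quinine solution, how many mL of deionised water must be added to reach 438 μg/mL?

687 mL

438 μg/mL = 0.438 mg/mL.
V₂ = C₁V₁/C₂ = 25.3 × 12.1 / 0.438 = 699 mL.
Diluent to add = V₂ − V₁ = 699 − 12.1 = 687 mL.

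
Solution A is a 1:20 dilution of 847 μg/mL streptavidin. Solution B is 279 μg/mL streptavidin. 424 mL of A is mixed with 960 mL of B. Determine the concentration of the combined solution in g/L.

C_A = 847 μg/mL / 20 = 42.4 μg/mL.
C_mix = (C_A·V_A + C_B·V_B)/(V_A + V_B) = (42.4×424 + 279×960) / 1384 = 207 μg/mL = 0.207 g/L.

0.207 g/L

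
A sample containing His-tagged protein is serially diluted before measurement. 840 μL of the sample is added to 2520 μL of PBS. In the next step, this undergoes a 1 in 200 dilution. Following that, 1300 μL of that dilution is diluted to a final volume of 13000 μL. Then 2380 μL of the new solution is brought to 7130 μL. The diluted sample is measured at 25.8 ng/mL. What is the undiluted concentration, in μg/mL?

Overall dilution factor = 4 × 200 × 10 × 2.996 = 2.40 × 10⁴.
Original = 25.8 ng/mL × 2.40 × 10⁴ = 6.18 × 10⁵ ng/mL = 618 μg/mL.

618 μg/mL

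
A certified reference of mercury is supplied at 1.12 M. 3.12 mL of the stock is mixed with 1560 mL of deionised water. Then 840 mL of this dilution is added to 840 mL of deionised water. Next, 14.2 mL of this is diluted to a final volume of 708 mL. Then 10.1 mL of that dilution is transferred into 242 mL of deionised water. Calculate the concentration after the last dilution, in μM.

Overall dilution factor = 501 × 2 × 49.86 × 24.96 = 1.25 × 10⁶.
1.12 M / 1.25 × 10⁶ = 8.98 × 10⁻⁷ M = 0.898 μM.

0.898 μM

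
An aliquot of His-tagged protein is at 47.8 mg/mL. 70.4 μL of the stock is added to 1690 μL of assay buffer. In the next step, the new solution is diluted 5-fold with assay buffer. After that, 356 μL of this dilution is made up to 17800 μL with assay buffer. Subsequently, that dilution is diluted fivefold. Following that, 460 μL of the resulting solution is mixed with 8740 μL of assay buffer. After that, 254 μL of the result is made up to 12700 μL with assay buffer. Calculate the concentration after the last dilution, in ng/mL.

1.53 ng/mL

Overall dilution factor = 25.01 × 5 × 50 × 5 × 20 × 50 = 3.13 × 10⁷.
47.8 mg/mL / 3.13 × 10⁷ = 1.53 × 10⁻⁶ mg/mL = 1.53 ng/mL.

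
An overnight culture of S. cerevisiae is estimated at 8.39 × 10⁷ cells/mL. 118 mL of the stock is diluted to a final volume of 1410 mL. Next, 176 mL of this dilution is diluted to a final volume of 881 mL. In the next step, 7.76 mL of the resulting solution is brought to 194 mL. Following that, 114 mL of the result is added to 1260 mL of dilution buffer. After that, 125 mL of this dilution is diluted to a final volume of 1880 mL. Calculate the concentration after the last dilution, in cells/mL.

Overall dilution factor = 11.95 × 5.006 × 25 × 12.05 × 15.04 = 2.71 × 10⁵.
8.39 × 10⁷ cells/mL / 2.71 × 10⁵ = 310 cells/mL.

310 cells/mL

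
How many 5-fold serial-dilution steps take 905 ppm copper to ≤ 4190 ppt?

Need 5ⁿ ≥ 2.16 × 10⁵, so n ≥ log(2.16 × 10⁵)/log(5) = 7.63.
Minimum whole steps: n = 8.

8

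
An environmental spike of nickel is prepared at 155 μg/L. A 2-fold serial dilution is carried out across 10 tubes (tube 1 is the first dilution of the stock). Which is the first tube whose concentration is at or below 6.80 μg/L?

Tube n has concentration 155 μg/L / 2ⁿ.
Need 2ⁿ ≥ 155 μg/L / 6.80 μg/L = 22.8, so n ≥ 4.51.
First such tube: n = 5.

tube 5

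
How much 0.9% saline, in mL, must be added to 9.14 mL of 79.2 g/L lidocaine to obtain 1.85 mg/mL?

1.85 mg/mL = 1.85 g/L.
V₂ = C₁V₁/C₂ = 79.2 × 9.14 / 1.85 = 391 mL.
Diluent to add = V₂ − V₁ = 391 − 9.14 = 382 mL.

382 mL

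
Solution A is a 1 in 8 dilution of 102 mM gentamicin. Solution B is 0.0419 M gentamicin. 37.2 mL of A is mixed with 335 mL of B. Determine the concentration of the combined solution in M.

0.0390 M

C_A = 102 mM / 8 = 12.8 mM.
C_B = 0.0419 M = 41.9 mM.
C_mix = (C_A·V_A + C_B·V_B)/(V_A + V_B) = (12.8×37.2 + 41.9×335) / 372.2 = 39.0 mM = 0.0390 M.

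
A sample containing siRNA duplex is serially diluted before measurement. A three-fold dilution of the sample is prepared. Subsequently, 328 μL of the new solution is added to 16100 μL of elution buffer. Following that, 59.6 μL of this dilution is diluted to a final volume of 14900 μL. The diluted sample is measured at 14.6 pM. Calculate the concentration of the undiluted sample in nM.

548 nM

Overall dilution factor = 3 × 50.09 × 250 = 3.76 × 10⁴.
Original = 14.6 pM × 3.76 × 10⁴ = 5.48 × 10⁵ pM = 548 nM.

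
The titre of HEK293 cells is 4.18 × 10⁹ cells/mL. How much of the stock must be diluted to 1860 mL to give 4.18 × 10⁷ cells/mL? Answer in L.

0.0186 L

V₁ = C₂V₂/C₁ = 4.18 × 10⁷ × 1860 / 4.18 × 10⁹ = 18.6 mL = 0.0186 L.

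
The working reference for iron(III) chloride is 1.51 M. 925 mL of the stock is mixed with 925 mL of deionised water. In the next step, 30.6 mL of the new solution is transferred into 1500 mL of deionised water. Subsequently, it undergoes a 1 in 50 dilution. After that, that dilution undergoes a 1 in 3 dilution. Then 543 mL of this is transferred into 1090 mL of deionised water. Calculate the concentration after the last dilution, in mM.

Overall dilution factor = 2 × 50.02 × 50 × 3 × 3.007 = 4.51 × 10⁴.
1.51 M / 4.51 × 10⁴ = 3.35 × 10⁻⁵ M = 0.0335 mM.

0.0335 mM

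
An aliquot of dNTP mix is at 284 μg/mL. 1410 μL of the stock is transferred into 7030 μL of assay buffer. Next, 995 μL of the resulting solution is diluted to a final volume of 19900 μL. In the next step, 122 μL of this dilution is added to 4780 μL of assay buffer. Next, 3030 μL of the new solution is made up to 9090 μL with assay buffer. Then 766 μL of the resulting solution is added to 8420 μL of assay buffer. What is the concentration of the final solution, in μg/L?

1.64 μg/L

Overall dilution factor = 5.986 × 20 × 40.18 × 3 × 11.99 = 1.73 × 10⁵.
284 μg/mL / 1.73 × 10⁵ = 1.64 × 10⁻³ μg/mL = 1.64 μg/L.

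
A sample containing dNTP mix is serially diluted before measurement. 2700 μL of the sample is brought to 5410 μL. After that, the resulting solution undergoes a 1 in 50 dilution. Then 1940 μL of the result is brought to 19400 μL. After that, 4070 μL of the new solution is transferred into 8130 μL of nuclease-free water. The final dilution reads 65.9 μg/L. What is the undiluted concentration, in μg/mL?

198 μg/mL

Overall dilution factor = 2.004 × 50 × 10 × 2.998 = 3003.
Original = 65.9 μg/L × 3003 = 1.98 × 10⁵ μg/L = 198 μg/mL.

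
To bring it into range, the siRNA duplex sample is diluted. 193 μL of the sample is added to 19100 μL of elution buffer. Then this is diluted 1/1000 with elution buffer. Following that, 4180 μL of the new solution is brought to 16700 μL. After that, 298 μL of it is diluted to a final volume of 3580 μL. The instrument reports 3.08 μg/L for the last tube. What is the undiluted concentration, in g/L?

Overall dilution factor = 99.96 × 1000 × 3.995 × 12.01 = 4.80 × 10⁶.
Original = 3.08 μg/L × 4.80 × 10⁶ = 1.48 × 10⁷ μg/L = 14.8 g/L.

14.8 g/L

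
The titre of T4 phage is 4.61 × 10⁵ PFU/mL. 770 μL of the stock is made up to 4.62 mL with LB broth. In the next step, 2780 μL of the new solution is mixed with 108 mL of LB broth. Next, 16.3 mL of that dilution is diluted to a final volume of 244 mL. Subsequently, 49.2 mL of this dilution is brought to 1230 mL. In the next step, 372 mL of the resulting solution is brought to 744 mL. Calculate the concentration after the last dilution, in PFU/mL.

2.58 PFU/mL

Overall dilution factor = 6 × 39.85 × 14.97 × 25 × 2 = 1.79 × 10⁵.
4.61 × 10⁵ PFU/mL / 1.79 × 10⁵ = 2.58 PFU/mL.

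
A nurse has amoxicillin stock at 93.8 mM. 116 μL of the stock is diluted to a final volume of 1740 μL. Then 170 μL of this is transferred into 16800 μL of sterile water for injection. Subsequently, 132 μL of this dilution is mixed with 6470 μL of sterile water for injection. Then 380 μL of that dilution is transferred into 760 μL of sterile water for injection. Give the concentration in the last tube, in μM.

0.417 μM

Overall dilution factor = 15 × 99.82 × 50.02 × 3 = 2.25 × 10⁵.
93.8 mM / 2.25 × 10⁵ = 4.17 × 10⁻⁴ mM = 0.417 μM.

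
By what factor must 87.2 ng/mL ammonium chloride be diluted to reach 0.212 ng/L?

4.11 × 10⁵

Factor = C₀/C_target = 87.2 ng/mL / 0.212 ng/L = 4.11 × 10⁵.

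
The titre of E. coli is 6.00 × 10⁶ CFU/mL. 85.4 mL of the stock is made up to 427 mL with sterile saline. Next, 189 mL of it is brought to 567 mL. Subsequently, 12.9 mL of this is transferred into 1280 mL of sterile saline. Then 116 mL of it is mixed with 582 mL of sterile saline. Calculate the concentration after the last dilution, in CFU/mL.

Overall dilution factor = 5 × 3 × 100.2 × 6.017 = 9046.
6.00 × 10⁶ CFU/mL / 9046 = 663 CFU/mL.

663 CFU/mL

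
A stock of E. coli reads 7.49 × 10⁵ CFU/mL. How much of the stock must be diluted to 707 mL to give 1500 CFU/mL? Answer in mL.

V₁ = C₂V₂/C₁ = 1500 × 707 / 7.49 × 10⁵ = 1.42 mL.

1.42 mL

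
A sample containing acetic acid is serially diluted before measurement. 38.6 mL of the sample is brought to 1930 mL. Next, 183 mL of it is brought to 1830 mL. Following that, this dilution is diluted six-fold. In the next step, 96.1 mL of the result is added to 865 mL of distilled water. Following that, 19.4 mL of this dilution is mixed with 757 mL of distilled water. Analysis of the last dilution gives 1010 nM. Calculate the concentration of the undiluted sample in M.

Overall dilution factor = 50 × 10 × 6 × 10.00 × 40.02 = 1.20 × 10⁶.
Original = 1010 nM × 1.20 × 10⁶ = 1.21 × 10⁹ nM = 1.21 M.

1.21 M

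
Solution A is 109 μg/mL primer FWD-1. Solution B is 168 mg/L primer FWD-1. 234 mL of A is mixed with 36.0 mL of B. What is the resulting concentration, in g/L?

C_B = 168 mg/L = 168 μg/mL.
C_mix = (C_A·V_A + C_B·V_B)/(V_A + V_B) = (109×234 + 168×36.0) / 270.0 = 117 μg/mL = 0.117 g/L.

0.117 g/L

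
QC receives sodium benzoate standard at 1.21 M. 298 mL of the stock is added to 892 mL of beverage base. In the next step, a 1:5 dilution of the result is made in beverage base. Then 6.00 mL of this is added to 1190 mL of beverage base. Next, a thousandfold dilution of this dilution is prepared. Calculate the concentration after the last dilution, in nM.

Overall dilution factor = 3.993 × 5 × 199.3 × 1000 = 3.98 × 10⁶.
1.21 M / 3.98 × 10⁶ = 3.04 × 10⁻⁷ M = 304 nM.

304 nM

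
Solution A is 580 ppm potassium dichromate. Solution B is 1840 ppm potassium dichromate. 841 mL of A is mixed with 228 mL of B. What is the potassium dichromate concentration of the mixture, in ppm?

C_mix = (C_A·V_A + C_B·V_B)/(V_A + V_B) = (580×841 + 1840×228) / 1069 = 849 ppm.

849 ppm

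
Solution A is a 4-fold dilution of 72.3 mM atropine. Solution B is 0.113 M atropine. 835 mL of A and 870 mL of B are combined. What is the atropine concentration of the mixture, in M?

C_A = 72.3 mM / 4 = 18.1 mM.
C_B = 0.113 M = 113 mM.
C_mix = (C_A·V_A + C_B·V_B)/(V_A + V_B) = (18.1×835 + 113×870) / 1705 = 66.5 mM = 0.0665 M.

0.0665 M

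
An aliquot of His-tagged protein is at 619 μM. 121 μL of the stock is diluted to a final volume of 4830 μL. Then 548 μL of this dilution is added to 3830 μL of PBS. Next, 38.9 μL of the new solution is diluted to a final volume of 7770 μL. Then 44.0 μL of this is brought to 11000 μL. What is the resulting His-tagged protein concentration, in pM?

Overall dilution factor = 39.92 × 7.989 × 199.7 × 250 = 1.59 × 10⁷.
619 μM / 1.59 × 10⁷ = 3.89 × 10⁻⁵ μM = 38.9 pM.

38.9 pM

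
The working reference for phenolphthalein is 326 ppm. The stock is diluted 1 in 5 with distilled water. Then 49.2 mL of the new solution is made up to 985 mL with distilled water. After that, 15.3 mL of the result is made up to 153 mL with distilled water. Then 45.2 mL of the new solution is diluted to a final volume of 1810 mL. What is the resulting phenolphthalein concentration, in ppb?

8.13 ppb

Overall dilution factor = 5 × 20.02 × 10 × 40.04 = 4.01 × 10⁴.
326 ppm / 4.01 × 10⁴ = 8.13 × 10⁻³ ppm = 8.13 ppb.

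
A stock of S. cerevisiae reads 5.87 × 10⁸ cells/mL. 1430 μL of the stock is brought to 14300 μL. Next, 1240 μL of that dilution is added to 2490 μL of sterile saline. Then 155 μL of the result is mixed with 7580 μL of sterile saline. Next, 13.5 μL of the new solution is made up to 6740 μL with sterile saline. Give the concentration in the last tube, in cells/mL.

783 cells/mL

Overall dilution factor = 10 × 3.008 × 49.90 × 499.3 = 7.49 × 10⁵.
5.87 × 10⁸ cells/mL / 7.49 × 10⁵ = 783 cells/mL.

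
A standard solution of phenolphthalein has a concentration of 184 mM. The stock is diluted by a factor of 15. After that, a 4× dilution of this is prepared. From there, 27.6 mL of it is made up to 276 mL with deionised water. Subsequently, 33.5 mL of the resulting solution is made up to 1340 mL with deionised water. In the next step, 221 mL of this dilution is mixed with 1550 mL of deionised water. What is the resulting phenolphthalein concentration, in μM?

Overall dilution factor = 15 × 4 × 10 × 40 × 8.014 = 1.92 × 10⁵.
184 mM / 1.92 × 10⁵ = 9.57 × 10⁻⁴ mM = 0.957 μM.

0.957 μM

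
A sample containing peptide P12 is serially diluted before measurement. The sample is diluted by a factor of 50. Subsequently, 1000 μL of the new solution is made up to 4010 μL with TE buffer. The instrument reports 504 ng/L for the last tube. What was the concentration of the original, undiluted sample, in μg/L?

101 μg/L

Overall dilution factor = 50 × 4.010 = 200.
Original = 504 ng/L × 200 = 1.01 × 10⁵ ng/L = 101 μg/L.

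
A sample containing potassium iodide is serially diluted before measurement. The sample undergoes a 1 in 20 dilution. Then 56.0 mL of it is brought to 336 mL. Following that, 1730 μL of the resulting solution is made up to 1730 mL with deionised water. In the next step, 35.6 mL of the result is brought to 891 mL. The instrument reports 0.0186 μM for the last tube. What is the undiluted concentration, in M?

Overall dilution factor = 20 × 6 × 1000 × 25.03 = 3.00 × 10⁶.
Original = 0.0186 μM × 3.00 × 10⁶ = 5.59 × 10⁴ μM = 0.0559 M.

0.0559 M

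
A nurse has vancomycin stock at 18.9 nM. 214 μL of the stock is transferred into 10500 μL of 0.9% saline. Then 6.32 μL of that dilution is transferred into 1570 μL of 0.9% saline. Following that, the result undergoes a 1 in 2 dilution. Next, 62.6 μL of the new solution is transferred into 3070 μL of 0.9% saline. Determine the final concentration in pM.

Overall dilution factor = 50.07 × 249.4 × 2 × 50.04 = 1.25 × 10⁶.
18.9 nM / 1.25 × 10⁶ = 1.51 × 10⁻⁵ nM = 0.0151 pM.

0.0151 pM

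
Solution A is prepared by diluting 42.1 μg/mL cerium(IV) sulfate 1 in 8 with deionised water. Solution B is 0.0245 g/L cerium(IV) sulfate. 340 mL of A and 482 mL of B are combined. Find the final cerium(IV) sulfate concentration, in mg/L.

16.5 mg/L

C_A = 42.1 μg/mL / 8 = 5.26 μg/mL.
C_B = 0.0245 g/L = 24.5 μg/mL.
C_mix = (C_A·V_A + C_B·V_B)/(V_A + V_B) = (5.26×340 + 24.5×482) / 822.0 = 16.5 μg/mL = 16.5 mg/L.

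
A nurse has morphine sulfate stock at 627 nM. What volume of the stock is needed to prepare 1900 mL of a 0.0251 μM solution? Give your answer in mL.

0.0251 μM = 25.1 nM.
V₁ = C₂V₂/C₁ = 25.1 × 1900 / 627 = 76.1 mL.

76.1 mL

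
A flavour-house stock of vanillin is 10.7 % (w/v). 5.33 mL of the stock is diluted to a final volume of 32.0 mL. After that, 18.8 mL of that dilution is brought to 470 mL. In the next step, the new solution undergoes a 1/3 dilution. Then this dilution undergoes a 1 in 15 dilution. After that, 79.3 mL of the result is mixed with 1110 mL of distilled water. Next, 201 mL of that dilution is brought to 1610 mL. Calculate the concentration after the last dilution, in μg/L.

Overall dilution factor = 6.004 × 25 × 3 × 15 × 15.00 × 8.010 = 8.11 × 10⁵.
10.7 % (w/v) / 8.11 × 10⁵ = 1.32 × 10⁻⁵ % (w/v) = 132 μg/L.

132 μg/L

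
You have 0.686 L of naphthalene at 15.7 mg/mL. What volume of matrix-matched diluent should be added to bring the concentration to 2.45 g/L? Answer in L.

2.45 g/L = 2.45 mg/mL.
V₂ = C₁V₁/C₂ = 15.7 × 0.686 / 2.45 = 4.40 L.
Diluent to add = V₂ − V₁ = 4.40 − 0.686 = 3.71 L.

3.71 L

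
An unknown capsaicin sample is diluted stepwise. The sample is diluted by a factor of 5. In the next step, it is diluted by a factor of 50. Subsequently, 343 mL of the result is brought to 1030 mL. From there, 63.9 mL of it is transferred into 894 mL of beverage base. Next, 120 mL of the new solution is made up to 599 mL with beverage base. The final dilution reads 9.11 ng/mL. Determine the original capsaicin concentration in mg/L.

Overall dilution factor = 5 × 50 × 3.003 × 14.99 × 4.992 = 5.62 × 10⁴.
Original = 9.11 ng/mL × 5.62 × 10⁴ = 5.12 × 10⁵ ng/mL = 512 mg/L.

512 mg/L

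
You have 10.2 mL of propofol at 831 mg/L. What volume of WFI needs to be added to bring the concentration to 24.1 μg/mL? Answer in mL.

24.1 μg/mL = 24.1 mg/L.
V₂ = C₁V₁/C₂ = 831 × 10.2 / 24.1 = 352 mL.
Diluent to add = V₂ − V₁ = 352 − 10.2 = 342 mL.

342 mL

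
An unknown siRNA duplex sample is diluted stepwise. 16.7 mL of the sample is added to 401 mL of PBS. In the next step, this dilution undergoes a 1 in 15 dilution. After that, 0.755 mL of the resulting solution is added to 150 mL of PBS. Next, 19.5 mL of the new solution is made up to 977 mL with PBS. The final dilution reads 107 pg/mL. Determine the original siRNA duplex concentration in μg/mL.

402 μg/mL

Overall dilution factor = 25.01 × 15 × 199.7 × 50.10 = 3.75 × 10⁶.
Original = 107 pg/mL × 3.75 × 10⁶ = 4.02 × 10⁸ pg/mL = 402 μg/mL.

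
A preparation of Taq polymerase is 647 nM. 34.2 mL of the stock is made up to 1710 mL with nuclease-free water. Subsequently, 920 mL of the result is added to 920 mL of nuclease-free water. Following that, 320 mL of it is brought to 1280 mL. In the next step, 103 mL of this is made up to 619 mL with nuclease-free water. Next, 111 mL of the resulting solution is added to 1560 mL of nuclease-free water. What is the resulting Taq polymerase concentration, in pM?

17.9 pM

Overall dilution factor = 50 × 2 × 4 × 6.010 × 15.05 = 3.62 × 10⁴.
647 nM / 3.62 × 10⁴ = 0.0179 nM = 17.9 pM.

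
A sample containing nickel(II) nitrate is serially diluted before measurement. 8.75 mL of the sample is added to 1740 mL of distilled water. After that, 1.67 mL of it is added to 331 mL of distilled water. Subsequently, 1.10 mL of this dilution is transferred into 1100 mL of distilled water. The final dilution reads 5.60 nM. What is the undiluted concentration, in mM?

Overall dilution factor = 199.9 × 199.2 × 1001 = 3.99 × 10⁷.
Original = 5.60 nM × 3.99 × 10⁷ = 2.23 × 10⁸ nM = 223 mM.

223 mM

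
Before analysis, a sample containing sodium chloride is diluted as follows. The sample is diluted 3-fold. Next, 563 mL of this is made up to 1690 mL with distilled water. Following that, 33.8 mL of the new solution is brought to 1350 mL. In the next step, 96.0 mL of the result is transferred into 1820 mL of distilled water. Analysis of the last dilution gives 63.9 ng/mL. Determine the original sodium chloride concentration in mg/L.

459 mg/L

Overall dilution factor = 3 × 3.002 × 39.94 × 19.96 = 7179.
Original = 63.9 ng/mL × 7179 = 4.59 × 10⁵ ng/mL = 459 mg/L.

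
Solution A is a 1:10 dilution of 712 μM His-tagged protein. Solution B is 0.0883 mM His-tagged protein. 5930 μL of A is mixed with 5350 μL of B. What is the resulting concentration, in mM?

C_A = 712 μM / 10 = 71.2 μM.
C_B = 0.0883 mM = 88.3 μM.
C_mix = (C_A·V_A + C_B·V_B)/(V_A + V_B) = (71.2×5930 + 88.3×5350) / 11280 = 79.3 μM = 0.0793 mM.

0.0793 mM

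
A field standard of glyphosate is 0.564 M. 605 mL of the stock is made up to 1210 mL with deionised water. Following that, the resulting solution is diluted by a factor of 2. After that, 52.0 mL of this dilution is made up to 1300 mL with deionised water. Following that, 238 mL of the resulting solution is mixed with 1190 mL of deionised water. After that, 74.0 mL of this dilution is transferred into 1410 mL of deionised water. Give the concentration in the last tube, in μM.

Overall dilution factor = 2 × 2 × 25 × 6 × 20.05 = 1.20 × 10⁴.
0.564 M / 1.20 × 10⁴ = 4.69 × 10⁻⁵ M = 46.9 μM.

46.9 μM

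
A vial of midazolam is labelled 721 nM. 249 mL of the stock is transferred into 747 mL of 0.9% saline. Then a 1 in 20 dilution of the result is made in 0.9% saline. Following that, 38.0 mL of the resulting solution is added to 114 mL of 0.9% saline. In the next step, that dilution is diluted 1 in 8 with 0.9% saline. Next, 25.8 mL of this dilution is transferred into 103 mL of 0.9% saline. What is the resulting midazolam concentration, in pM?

Overall dilution factor = 4 × 20 × 4 × 8 × 4.992 = 1.28 × 10⁴.
721 nM / 1.28 × 10⁴ = 0.0564 nM = 56.4 pM.

56.4 pM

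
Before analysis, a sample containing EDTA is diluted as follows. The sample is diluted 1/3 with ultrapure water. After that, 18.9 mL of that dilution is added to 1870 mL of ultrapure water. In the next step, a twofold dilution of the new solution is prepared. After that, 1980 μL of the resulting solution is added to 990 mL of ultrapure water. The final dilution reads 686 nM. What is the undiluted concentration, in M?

Overall dilution factor = 3 × 99.94 × 2 × 501 = 3.00 × 10⁵.
Original = 686 nM × 3.00 × 10⁵ = 2.06 × 10⁸ nM = 0.206 M.

0.206 M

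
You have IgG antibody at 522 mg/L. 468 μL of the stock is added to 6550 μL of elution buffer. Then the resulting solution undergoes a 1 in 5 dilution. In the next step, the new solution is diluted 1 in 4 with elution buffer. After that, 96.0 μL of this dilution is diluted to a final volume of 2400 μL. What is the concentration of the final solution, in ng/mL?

Overall dilution factor = 15.00 × 5 × 4 × 25 = 7498.
522 mg/L / 7498 = 0.0696 mg/L = 69.6 ng/mL.

69.6 ng/mL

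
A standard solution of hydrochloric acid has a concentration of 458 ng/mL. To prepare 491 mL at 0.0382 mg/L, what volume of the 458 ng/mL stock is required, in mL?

41.0 mL

0.0382 mg/L = 38.2 ng/mL.
V₁ = C₂V₂/C₁ = 38.2 × 491 / 458 = 41.0 mL.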